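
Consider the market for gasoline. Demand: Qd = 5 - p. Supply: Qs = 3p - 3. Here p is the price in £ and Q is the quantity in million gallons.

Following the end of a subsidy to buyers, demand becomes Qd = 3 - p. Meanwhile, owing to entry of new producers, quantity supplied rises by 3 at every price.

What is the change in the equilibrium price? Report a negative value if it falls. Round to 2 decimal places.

Solve the original market: 5 - p = 3p - 3, hence p = 2 and Q = 3.
The shock moves the curves to Qd = 3 - p and Qs = 3p.
Equate the new curves: 3 - p = 3p, giving 3 = 4p, p = 0.75, Q = 2.25.
Δp = 0.75 − 2 = -1.25.

-1.25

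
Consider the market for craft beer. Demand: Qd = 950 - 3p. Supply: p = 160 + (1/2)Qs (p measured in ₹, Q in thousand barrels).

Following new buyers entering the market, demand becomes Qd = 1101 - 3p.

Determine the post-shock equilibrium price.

Solve the original market: 950 - 3p = 2p - 320, hence p = 254 and Q = 188.
The shock moves the curves to Qd = 1101 - 3p and Qs = 2p - 320.
Setting them equal: 1101 - 3p = 2p - 320 → 1421 = 5p, so p = 284.2 and Q = 248.4.

284.2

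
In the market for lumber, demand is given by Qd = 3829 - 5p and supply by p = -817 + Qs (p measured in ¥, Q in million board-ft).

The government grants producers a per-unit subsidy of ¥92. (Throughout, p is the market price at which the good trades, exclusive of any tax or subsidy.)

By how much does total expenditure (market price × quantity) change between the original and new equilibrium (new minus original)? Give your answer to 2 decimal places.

Before the shock: 3829 - 5p = p + 817 ⇒ 3012 = 6p ⇒ p = 502, Q = 1319.
Since sellers receive the price plus the subsidy, the effective supply curve becomes Qs = p + 909.
Equate the new curves: 3829 - 5p = p + 909, giving 2920 = 6p, p = 1460/3 ≈ 486.6667, Q = 4187/3 ≈ 1395.6667.
Expenditure moves from 502×1319 = 662138 to 486.6667×1395.6667 = 679224.4444; change = +17086.44.

+17086.44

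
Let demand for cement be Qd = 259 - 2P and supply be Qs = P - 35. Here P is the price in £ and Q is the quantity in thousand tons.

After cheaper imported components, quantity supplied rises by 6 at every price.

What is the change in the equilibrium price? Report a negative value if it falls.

-2

Before the shock: 259 - 2P = P - 35 ⇒ 294 = 3P ⇒ P = 98, Q = 63.
The new curves are Qd = 259 - 2P (demand) and Qs = P - 29 (supply).
Clearing the new market: 259 - 2P = P - 29, so P = 96 and Q = 67.
ΔP = 96 − 98 = -2.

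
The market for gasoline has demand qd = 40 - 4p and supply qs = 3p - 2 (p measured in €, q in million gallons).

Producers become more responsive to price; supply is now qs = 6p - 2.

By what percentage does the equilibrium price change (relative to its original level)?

Before the shock: 40 - 4p = 3p - 2 ⇒ 42 = 7p ⇒ p = 6, q = 16.
After the shift, demand is qd = 40 - 4p and supply is qs = 6p - 2.
Setting them equal: 40 - 4p = 6p - 2 → 42 = 10p, so p = 4.2 and q = 23.2.
%Δp = (4.2 − 6) / 6 × 100 = -30%.

-30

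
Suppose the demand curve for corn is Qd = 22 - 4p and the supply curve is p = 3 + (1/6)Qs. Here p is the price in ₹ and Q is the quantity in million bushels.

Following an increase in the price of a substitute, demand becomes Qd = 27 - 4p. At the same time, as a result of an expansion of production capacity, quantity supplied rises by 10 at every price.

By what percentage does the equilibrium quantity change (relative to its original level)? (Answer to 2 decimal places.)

Initially, 22 - 4p = 6p - 18, so 40 = 10p and p = 4, Q = 6.
The new curves are Qd = 27 - 4p (demand) and Qs = 6p - 8 (supply).
Equate the new curves: 27 - 4p = 6p - 8, giving 35 = 10p, p = 3.5, Q = 13.
%ΔQ = (13 − 6) / 6 × 100 = +116.67%.

+116.67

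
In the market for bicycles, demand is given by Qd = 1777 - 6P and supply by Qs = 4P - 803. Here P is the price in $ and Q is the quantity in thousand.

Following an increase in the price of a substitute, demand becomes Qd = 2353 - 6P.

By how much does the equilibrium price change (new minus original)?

Initially, 1777 - 6P = 4P - 803, so 2580 = 10P and P = 258, Q = 229.
After the shift, demand is Qd = 2353 - 6P and supply is Qs = 4P - 803.
Setting them equal: 2353 - 6P = 4P - 803 → 3156 = 10P, so P = 315.6 and Q = 459.4.
ΔP = 315.6 − 258 = +57.6.

+57.6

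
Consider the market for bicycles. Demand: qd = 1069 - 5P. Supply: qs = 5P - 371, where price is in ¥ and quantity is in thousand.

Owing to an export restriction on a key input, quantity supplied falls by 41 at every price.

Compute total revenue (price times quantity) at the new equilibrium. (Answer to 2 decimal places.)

48650.85

Solve the original market: 1069 - 5P = 5P - 371, hence P = 144 and q = 349.
After the shift, demand is qd = 1069 - 5P and supply is qs = 5P - 412.
New equilibrium: 1069 - 5P = 5P - 412 ⇒ 1481 = 10P ⇒ P = 148.1, q = 328.5.
New expenditure = 148.1 × 328.5 = 48650.85.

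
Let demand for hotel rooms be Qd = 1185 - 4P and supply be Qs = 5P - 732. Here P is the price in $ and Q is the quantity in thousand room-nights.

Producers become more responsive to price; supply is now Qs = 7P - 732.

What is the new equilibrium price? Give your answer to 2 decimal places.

174.27

Solve the original market: 1185 - 4P = 5P - 732, hence P = 213 and Q = 333.
After the shift, demand is Qd = 1185 - 4P and supply is Qs = 7P - 732.
Clearing the new market: 1185 - 4P = 7P - 732, so P = 1917/11 ≈ 174.2727 and Q = 5367/11 ≈ 487.9091.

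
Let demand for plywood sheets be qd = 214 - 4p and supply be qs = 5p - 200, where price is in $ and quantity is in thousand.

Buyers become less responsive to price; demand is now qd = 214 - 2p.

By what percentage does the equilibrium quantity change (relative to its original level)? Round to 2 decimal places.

+219.05

Before the shock: 214 - 4p = 5p - 200 ⇒ 414 = 9p ⇒ p = 46, q = 30.
With the change applied: demand qd = 214 - 2p, supply qs = 5p - 200.
Setting them equal: 214 - 2p = 5p - 200 → 414 = 7p, so p = 414/7 ≈ 59.1429 and q = 670/7 ≈ 95.7143.
%Δq = (95.7143 − 30) / 30 × 100 = +219.05%.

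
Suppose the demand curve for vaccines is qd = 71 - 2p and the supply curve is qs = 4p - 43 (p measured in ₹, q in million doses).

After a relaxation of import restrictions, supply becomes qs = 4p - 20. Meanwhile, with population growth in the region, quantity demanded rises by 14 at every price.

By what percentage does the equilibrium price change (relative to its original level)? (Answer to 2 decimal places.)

-7.89

Solve the original market: 71 - 2p = 4p - 43, hence p = 19 and q = 33.
The shock moves the curves to qd = 85 - 2p and qs = 4p - 20.
New equilibrium: 85 - 2p = 4p - 20 ⇒ 105 = 6p ⇒ p = 17.5, q = 50.
%Δp = (17.5 − 19) / 19 × 100 = -7.89%.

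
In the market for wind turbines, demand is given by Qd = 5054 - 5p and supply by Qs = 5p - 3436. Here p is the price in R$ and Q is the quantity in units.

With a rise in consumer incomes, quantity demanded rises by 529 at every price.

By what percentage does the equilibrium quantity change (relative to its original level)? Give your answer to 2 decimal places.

Initially, 5054 - 5p = 5p - 3436, so 8490 = 10p and p = 849, Q = 809.
After the shift, demand is Qd = 5583 - 5p and supply is Qs = 5p - 3436.
Clearing the new market: 5583 - 5p = 5p - 3436, so p = 901.9 and Q = 1073.5.
%ΔQ = (1073.5 − 809) / 809 × 100 = +32.69%.

+32.69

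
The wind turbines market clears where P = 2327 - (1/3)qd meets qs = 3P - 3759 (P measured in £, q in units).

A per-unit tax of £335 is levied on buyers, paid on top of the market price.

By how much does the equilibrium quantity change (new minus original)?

-502.5

Solve the original market: 6981 - 3P = 3P - 3759, hence P = 1790 and q = 1611.
Since buyers pay the price plus the tax, the effective demand curve becomes qd = 5976 - 3P.
Setting them equal: 5976 - 3P = 3P - 3759 → 9735 = 6P, so P = 1622.5 and q = 1108.5.
Δq = 1108.5 − 1611 = -502.5.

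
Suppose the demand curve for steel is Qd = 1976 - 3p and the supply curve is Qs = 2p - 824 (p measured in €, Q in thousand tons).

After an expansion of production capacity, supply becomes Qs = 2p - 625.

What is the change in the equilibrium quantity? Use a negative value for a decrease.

Original equilibrium: 1976 - 3p = 2p - 824 gives 2800 = 5p, so p = 560 and Q = 296.
The new curves are Qd = 1976 - 3p (demand) and Qs = 2p - 625 (supply).
New equilibrium: 1976 - 3p = 2p - 625 ⇒ 2601 = 5p ⇒ p = 520.2, Q = 415.4.
ΔQ = 415.4 − 296 = +119.4.

+119.4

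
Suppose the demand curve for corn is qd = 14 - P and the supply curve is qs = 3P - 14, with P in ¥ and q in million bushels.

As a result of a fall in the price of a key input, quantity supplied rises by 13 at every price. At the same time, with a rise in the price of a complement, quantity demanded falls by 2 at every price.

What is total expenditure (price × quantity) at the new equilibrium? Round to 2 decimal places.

28.44

Initially, 14 - P = 3P - 14, so 28 = 4P and P = 7, q = 7.
With the change applied: demand qd = 12 - P, supply qs = 3P - 1.
Clearing the new market: 12 - P = 3P - 1, so P = 3.25 and q = 8.75.
New expenditure = 3.25 × 8.75 = 28.44.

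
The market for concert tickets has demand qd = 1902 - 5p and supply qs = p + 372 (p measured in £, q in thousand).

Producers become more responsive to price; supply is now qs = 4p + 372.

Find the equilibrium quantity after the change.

1052

Initially, 1902 - 5p = p + 372, so 1530 = 6p and p = 255, q = 627.
With the change applied: demand qd = 1902 - 5p, supply qs = 4p + 372.
New equilibrium: 1902 - 5p = 4p + 372 ⇒ 1530 = 9p ⇒ p = 170, q = 1052.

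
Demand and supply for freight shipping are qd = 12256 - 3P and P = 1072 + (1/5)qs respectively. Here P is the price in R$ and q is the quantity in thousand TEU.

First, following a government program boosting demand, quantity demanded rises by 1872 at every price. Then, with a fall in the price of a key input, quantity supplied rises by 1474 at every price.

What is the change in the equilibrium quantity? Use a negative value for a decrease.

Solve the original market: 12256 - 3P = 5P - 5360, hence P = 2202 and q = 5650.
The new curves are qd = 14128 - 3P (demand) and qs = 5P - 3886 (supply).
New equilibrium: 14128 - 3P = 5P - 3886 ⇒ 18014 = 8P ⇒ P = 2251.75, q = 7372.75.
Δq = 7372.75 − 5650 = +1722.75.

+1722.75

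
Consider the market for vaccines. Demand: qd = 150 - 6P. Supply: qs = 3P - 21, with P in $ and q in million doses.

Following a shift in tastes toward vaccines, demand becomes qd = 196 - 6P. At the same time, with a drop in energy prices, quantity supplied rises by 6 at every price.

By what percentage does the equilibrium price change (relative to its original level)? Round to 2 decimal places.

Initially, 150 - 6P = 3P - 21, so 171 = 9P and P = 19, q = 36.
With the change applied: demand qd = 196 - 6P, supply qs = 3P - 15.
Equate the new curves: 196 - 6P = 3P - 15, giving 211 = 9P, P = 211/9 ≈ 23.4444, q = 166/3 ≈ 55.3333.
%ΔP = (23.4444 − 19) / 19 × 100 = +23.39%.

+23.39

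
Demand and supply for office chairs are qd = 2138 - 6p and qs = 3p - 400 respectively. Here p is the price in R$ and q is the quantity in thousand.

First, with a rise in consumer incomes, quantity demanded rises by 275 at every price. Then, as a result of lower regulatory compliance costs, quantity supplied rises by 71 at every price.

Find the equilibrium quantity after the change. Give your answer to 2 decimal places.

585.00

Original equilibrium: 2138 - 6p = 3p - 400 gives 2538 = 9p, so p = 282 and q = 446.
The shock moves the curves to qd = 2413 - 6p and qs = 3p - 329.
Clearing the new market: 2413 - 6p = 3p - 329, so p = 914/3 ≈ 304.6667 and q = 585.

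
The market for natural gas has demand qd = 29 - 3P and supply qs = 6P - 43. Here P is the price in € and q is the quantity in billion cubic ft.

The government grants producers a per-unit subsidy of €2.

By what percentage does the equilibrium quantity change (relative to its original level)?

+80

Original equilibrium: 29 - 3P = 6P - 43 gives 72 = 9P, so P = 8 and q = 5.
Since sellers receive the price plus the subsidy, the effective supply curve becomes qs = 6P - 31.
Clearing the new market: 29 - 3P = 6P - 31, so P = 20/3 ≈ 6.6667 and q = 9.
%Δq = (9 − 5) / 5 × 100 = +80%.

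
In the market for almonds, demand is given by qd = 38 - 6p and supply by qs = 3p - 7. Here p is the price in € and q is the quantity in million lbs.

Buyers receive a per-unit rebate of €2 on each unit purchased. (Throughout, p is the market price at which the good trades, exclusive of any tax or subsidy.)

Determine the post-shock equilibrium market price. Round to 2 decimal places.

6.33

Solve the original market: 38 - 6p = 3p - 7, hence p = 5 and q = 8.
Since buyers' out-of-pocket price is the market price minus the rebate, the effective demand curve becomes qd = 50 - 6p.
Clearing the new market: 50 - 6p = 3p - 7, so p = 19/3 ≈ 6.3333 and q = 12.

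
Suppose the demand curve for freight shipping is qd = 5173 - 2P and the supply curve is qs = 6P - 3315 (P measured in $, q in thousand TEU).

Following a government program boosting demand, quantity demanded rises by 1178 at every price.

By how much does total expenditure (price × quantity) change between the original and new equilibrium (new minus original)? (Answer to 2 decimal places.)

Original equilibrium: 5173 - 2P = 6P - 3315 gives 8488 = 8P, so P = 1061 and q = 3051.
With the change applied: demand qd = 6351 - 2P, supply qs = 6P - 3315.
Clearing the new market: 6351 - 2P = 6P - 3315, so P = 1208.25 and q = 3934.5.
Expenditure moves from 1061×3051 = 3237111 to 1208.25×3934.5 = 4753859.625; change = +1516748.63.

+1516748.63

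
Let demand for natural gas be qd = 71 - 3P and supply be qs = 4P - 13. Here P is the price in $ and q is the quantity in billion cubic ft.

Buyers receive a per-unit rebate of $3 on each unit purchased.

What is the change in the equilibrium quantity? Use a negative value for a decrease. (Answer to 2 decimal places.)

Before the shock: 71 - 3P = 4P - 13 ⇒ 84 = 7P ⇒ P = 12, q = 35.
Since buyers' out-of-pocket price is the market price minus the rebate, the effective demand curve becomes qd = 80 - 3P.
Equate the new curves: 80 - 3P = 4P - 13, giving 93 = 7P, P = 93/7 ≈ 13.2857, q = 281/7 ≈ 40.1429.
Δq = 40.1429 − 35 = +5.14.

+5.14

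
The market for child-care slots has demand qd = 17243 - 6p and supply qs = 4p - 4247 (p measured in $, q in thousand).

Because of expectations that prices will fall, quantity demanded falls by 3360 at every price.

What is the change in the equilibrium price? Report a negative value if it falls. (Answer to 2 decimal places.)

-336.00

Initially, 17243 - 6p = 4p - 4247, so 21490 = 10p and p = 2149, q = 4349.
After the shift, demand is qd = 13883 - 6p and supply is qs = 4p - 4247.
Setting them equal: 13883 - 6p = 4p - 4247 → 18130 = 10p, so p = 1813 and q = 3005.
Δp = 1813 − 2149 = -336.00.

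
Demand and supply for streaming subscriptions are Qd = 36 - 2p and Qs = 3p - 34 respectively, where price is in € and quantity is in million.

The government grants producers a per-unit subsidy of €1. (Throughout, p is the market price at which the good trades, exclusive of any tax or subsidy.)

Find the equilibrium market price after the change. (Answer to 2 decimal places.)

Original equilibrium: 36 - 2p = 3p - 34 gives 70 = 5p, so p = 14 and Q = 8.
Since sellers receive the price plus the subsidy, the effective supply curve becomes Qs = 3p - 31.
Equate the new curves: 36 - 2p = 3p - 31, giving 67 = 5p, p = 13.4, Q = 9.2.

13.40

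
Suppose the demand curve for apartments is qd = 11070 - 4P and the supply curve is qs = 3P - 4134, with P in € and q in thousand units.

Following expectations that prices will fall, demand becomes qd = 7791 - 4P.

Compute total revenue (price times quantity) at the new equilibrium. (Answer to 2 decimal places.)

1663902.55

Original equilibrium: 11070 - 4P = 3P - 4134 gives 15204 = 7P, so P = 2172 and q = 2382.
The shock moves the curves to qd = 7791 - 4P and qs = 3P - 4134.
Clearing the new market: 7791 - 4P = 3P - 4134, so P = 11925/7 ≈ 1703.5714 and q = 6837/7 ≈ 976.7143.
New expenditure = 1703.5714 × 976.7143 = 1663902.55.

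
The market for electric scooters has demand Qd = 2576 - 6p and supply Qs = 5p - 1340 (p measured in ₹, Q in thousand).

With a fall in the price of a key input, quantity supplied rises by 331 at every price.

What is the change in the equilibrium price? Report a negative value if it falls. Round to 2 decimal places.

Initially, 2576 - 6p = 5p - 1340, so 3916 = 11p and p = 356, Q = 440.
The shock moves the curves to Qd = 2576 - 6p and Qs = 5p - 1009.
New equilibrium: 2576 - 6p = 5p - 1009 ⇒ 3585 = 11p ⇒ p = 3585/11 ≈ 325.9091, Q = 6826/11 ≈ 620.5455.
Δp = 325.9091 − 356 = -30.09.

-30.09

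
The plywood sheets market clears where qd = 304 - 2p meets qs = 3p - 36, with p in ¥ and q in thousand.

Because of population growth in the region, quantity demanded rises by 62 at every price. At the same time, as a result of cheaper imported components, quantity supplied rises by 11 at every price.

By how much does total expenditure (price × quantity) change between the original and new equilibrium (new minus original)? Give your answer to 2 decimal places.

Solve the original market: 304 - 2p = 3p - 36, hence p = 68 and q = 168.
After the shift, demand is qd = 366 - 2p and supply is qs = 3p - 25.
Equate the new curves: 366 - 2p = 3p - 25, giving 391 = 5p, p = 78.2, q = 209.6.
Expenditure moves from 68×168 = 11424 to 78.2×209.6 = 16390.72; change = +4966.72.

+4966.72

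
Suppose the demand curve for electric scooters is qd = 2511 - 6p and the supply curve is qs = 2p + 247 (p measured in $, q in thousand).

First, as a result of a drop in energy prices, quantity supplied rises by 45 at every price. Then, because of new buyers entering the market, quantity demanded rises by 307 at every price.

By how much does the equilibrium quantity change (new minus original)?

+110.5

Solve the original market: 2511 - 6p = 2p + 247, hence p = 283 and q = 813.
After the shift, demand is qd = 2818 - 6p and supply is qs = 2p + 292.
New equilibrium: 2818 - 6p = 2p + 292 ⇒ 2526 = 8p ⇒ p = 315.75, q = 923.5.
Δq = 923.5 − 813 = +110.5.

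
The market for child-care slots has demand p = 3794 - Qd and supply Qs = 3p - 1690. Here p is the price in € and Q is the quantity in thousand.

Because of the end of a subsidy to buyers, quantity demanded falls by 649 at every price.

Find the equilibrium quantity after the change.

1936.25

Before the shock: 3794 - p = 3p - 1690 ⇒ 5484 = 4p ⇒ p = 1371, Q = 2423.
The shock moves the curves to Qd = 3145 - p and Qs = 3p - 1690.
Clearing the new market: 3145 - p = 3p - 1690, so p = 1208.75 and Q = 1936.25.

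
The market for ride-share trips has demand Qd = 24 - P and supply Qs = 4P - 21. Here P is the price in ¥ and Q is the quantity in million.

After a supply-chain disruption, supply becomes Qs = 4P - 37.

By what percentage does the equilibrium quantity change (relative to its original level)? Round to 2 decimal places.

-21.33

Initially, 24 - P = 4P - 21, so 45 = 5P and P = 9, Q = 15.
With the change applied: demand Qd = 24 - P, supply Qs = 4P - 37.
Setting them equal: 24 - P = 4P - 37 → 61 = 5P, so P = 12.2 and Q = 11.8.
%ΔQ = (11.8 − 15) / 15 × 100 = -21.33%.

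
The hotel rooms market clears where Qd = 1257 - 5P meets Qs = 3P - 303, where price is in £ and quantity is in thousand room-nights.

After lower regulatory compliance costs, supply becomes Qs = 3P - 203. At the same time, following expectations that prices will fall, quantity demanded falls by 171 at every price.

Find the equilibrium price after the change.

161.125

Initially, 1257 - 5P = 3P - 303, so 1560 = 8P and P = 195, Q = 282.
The new curves are Qd = 1086 - 5P (demand) and Qs = 3P - 203 (supply).
Setting them equal: 1086 - 5P = 3P - 203 → 1289 = 8P, so P = 161.125 and Q = 280.375.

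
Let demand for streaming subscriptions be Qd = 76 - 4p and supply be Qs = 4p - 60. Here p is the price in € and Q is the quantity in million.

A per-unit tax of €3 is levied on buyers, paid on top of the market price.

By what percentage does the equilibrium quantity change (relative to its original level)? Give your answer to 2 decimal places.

Initially, 76 - 4p = 4p - 60, so 136 = 8p and p = 17, Q = 8.
Since buyers pay the price plus the tax, the effective demand curve becomes Qd = 64 - 4p.
Clearing the new market: 64 - 4p = 4p - 60, so p = 15.5 and Q = 2.
%ΔQ = (2 − 8) / 8 × 100 = -75.00%.

-75.00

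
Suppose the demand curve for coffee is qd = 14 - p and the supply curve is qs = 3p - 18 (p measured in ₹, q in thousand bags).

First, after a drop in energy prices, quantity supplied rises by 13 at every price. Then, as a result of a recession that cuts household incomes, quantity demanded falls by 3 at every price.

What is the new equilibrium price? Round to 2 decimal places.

Original equilibrium: 14 - p = 3p - 18 gives 32 = 4p, so p = 8 and q = 6.
The new curves are qd = 11 - p (demand) and qs = 3p - 5 (supply).
Clearing the new market: 11 - p = 3p - 5, so p = 4 and q = 7.

4.00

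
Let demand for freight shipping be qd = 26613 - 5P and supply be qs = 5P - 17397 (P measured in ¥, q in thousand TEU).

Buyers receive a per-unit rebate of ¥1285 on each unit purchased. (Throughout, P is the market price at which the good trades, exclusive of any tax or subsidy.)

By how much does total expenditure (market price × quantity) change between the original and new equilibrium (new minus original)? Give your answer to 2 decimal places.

Solve the original market: 26613 - 5P = 5P - 17397, hence P = 4401 and q = 4608.
Since buyers' out-of-pocket price is the market price minus the rebate, the effective demand curve becomes qd = 33038 - 5P.
New equilibrium: 33038 - 5P = 5P - 17397 ⇒ 50435 = 10P ⇒ P = 5043.5, q = 7820.5.
Expenditure moves from 4401×4608 = 20279808 to 5043.5×7820.5 = 39442691.75; change = +19162883.75.

+19162883.75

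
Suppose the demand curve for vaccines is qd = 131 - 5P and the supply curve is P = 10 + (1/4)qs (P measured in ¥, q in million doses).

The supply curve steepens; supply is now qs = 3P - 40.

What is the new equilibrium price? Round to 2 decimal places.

21.38

Solve the original market: 131 - 5P = 4P - 40, hence P = 19 and q = 36.
The shock moves the curves to qd = 131 - 5P and qs = 3P - 40.
New equilibrium: 131 - 5P = 3P - 40 ⇒ 171 = 8P ⇒ P = 21.375, q = 24.125.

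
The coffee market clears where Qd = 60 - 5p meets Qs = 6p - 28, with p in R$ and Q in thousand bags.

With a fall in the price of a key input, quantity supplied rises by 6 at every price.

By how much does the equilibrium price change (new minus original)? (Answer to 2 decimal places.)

-0.55

Initially, 60 - 5p = 6p - 28, so 88 = 11p and p = 8, Q = 20.
After the shift, demand is Qd = 60 - 5p and supply is Qs = 6p - 22.
New equilibrium: 60 - 5p = 6p - 22 ⇒ 82 = 11p ⇒ p = 82/11 ≈ 7.4545, Q = 250/11 ≈ 22.7273.
Δp = 7.4545 − 8 = -0.55.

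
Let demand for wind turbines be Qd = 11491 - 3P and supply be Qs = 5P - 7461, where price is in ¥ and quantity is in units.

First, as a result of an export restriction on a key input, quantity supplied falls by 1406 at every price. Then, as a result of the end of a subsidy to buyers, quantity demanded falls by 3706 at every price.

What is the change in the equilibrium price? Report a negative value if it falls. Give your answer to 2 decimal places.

Original equilibrium: 11491 - 3P = 5P - 7461 gives 18952 = 8P, so P = 2369 and Q = 4384.
The shock moves the curves to Qd = 7785 - 3P and Qs = 5P - 8867.
Clearing the new market: 7785 - 3P = 5P - 8867, so P = 2081.5 and Q = 1540.5.
ΔP = 2081.5 − 2369 = -287.50.

-287.50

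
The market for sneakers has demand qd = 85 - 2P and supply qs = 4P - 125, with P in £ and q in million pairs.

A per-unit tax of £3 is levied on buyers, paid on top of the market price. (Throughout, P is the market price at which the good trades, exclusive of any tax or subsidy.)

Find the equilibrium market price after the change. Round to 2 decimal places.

Initially, 85 - 2P = 4P - 125, so 210 = 6P and P = 35, q = 15.
Since buyers pay the price plus the tax, the effective demand curve becomes qd = 79 - 2P.
Equate the new curves: 79 - 2P = 4P - 125, giving 204 = 6P, P = 34, q = 11.

34.00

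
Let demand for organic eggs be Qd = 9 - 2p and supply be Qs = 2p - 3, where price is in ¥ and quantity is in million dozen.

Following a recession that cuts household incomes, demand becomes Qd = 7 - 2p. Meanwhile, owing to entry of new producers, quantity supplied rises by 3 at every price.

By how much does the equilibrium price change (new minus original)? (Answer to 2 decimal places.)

Original equilibrium: 9 - 2p = 2p - 3 gives 12 = 4p, so p = 3 and Q = 3.
The new curves are Qd = 7 - 2p (demand) and Qs = 2p (supply).
Equate the new curves: 7 - 2p = 2p, giving 7 = 4p, p = 1.75, Q = 3.5.
Δp = 1.75 − 3 = -1.25.

-1.25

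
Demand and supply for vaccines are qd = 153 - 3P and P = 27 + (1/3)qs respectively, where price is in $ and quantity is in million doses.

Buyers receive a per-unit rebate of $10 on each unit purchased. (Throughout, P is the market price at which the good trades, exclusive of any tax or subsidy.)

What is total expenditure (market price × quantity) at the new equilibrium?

2244

Original equilibrium: 153 - 3P = 3P - 81 gives 234 = 6P, so P = 39 and q = 36.
Since buyers' out-of-pocket price is the market price minus the rebate, the effective demand curve becomes qd = 183 - 3P.
New equilibrium: 183 - 3P = 3P - 81 ⇒ 264 = 6P ⇒ P = 44, q = 51.
New expenditure = 44 × 51 = 2244.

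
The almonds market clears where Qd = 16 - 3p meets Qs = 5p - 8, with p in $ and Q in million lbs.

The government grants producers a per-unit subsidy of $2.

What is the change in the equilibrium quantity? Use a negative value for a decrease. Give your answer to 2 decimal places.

Before the shock: 16 - 3p = 5p - 8 ⇒ 24 = 8p ⇒ p = 3, Q = 7.
Since sellers receive the price plus the subsidy, the effective supply curve becomes Qs = 5p + 2.
Setting them equal: 16 - 3p = 5p + 2 → 14 = 8p, so p = 1.75 and Q = 10.75.
ΔQ = 10.75 − 7 = +3.75.

+3.75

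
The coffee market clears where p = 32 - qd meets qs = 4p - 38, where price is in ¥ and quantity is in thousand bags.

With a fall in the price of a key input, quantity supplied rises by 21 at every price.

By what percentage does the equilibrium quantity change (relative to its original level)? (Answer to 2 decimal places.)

+23.33

Before the shock: 32 - p = 4p - 38 ⇒ 70 = 5p ⇒ p = 14, q = 18.
The new curves are qd = 32 - p (demand) and qs = 4p - 17 (supply).
New equilibrium: 32 - p = 4p - 17 ⇒ 49 = 5p ⇒ p = 9.8, q = 22.2.
%Δq = (22.2 − 18) / 18 × 100 = +23.33%.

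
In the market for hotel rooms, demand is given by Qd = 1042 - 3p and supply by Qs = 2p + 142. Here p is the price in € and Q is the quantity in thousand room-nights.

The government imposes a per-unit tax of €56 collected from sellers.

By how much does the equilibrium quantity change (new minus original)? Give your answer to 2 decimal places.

Before the shock: 1042 - 3p = 2p + 142 ⇒ 900 = 5p ⇒ p = 180, Q = 502.
Since sellers keep the price net of the tax, the effective supply curve becomes Qs = 2p + 30.
Equate the new curves: 1042 - 3p = 2p + 30, giving 1012 = 5p, p = 202.4, Q = 434.8.
ΔQ = 434.8 − 502 = -67.20.

-67.20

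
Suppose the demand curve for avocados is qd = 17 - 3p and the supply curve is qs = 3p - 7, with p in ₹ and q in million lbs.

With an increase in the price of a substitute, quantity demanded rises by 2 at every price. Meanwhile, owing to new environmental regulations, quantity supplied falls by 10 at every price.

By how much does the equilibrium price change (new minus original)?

Original equilibrium: 17 - 3p = 3p - 7 gives 24 = 6p, so p = 4 and q = 5.
With the change applied: demand qd = 19 - 3p, supply qs = 3p - 17.
Equate the new curves: 19 - 3p = 3p - 17, giving 36 = 6p, p = 6, q = 1.
Δp = 6 − 4 = +2.

+2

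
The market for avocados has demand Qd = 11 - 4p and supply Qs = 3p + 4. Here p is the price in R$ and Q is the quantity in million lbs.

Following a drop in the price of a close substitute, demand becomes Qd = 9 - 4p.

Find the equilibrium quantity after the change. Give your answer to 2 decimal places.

Before the shock: 11 - 4p = 3p + 4 ⇒ 7 = 7p ⇒ p = 1, Q = 7.
With the change applied: demand Qd = 9 - 4p, supply Qs = 3p + 4.
Clearing the new market: 9 - 4p = 3p + 4, so p = 5/7 ≈ 0.7143 and Q = 43/7 ≈ 6.1429.

6.14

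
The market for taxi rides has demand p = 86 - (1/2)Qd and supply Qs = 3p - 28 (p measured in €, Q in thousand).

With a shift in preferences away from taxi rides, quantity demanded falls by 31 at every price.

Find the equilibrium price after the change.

33.8

Before the shock: 172 - 2p = 3p - 28 ⇒ 200 = 5p ⇒ p = 40, Q = 92.
After the shift, demand is Qd = 141 - 2p and supply is Qs = 3p - 28.
Equate the new curves: 141 - 2p = 3p - 28, giving 169 = 5p, p = 33.8, Q = 73.4.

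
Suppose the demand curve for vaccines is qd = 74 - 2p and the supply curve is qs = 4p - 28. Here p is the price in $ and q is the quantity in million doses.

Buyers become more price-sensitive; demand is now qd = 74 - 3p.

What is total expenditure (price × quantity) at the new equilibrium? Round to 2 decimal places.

Before the shock: 74 - 2p = 4p - 28 ⇒ 102 = 6p ⇒ p = 17, q = 40.
The new curves are qd = 74 - 3p (demand) and qs = 4p - 28 (supply).
Equate the new curves: 74 - 3p = 4p - 28, giving 102 = 7p, p = 102/7 ≈ 14.5714, q = 212/7 ≈ 30.2857.
New expenditure = 14.5714 × 30.2857 = 441.31.

441.31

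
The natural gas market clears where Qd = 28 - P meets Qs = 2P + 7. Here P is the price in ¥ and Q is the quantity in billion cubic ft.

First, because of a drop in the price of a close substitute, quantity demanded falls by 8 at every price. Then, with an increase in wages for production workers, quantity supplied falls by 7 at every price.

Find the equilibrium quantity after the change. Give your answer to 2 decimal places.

13.33

Before the shock: 28 - P = 2P + 7 ⇒ 21 = 3P ⇒ P = 7, Q = 21.
The shock moves the curves to Qd = 20 - P and Qs = 2P.
Setting them equal: 20 - P = 2P → 20 = 3P, so P = 20/3 ≈ 6.6667 and Q = 40/3 ≈ 13.3333.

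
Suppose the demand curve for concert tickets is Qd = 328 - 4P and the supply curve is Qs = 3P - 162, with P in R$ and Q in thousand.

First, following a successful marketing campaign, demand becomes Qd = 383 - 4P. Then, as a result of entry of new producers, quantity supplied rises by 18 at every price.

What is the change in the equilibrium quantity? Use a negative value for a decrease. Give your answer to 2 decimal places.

+33.86

Solve the original market: 328 - 4P = 3P - 162, hence P = 70 and Q = 48.
After the shift, demand is Qd = 383 - 4P and supply is Qs = 3P - 144.
Clearing the new market: 383 - 4P = 3P - 144, so P = 527/7 ≈ 75.2857 and Q = 573/7 ≈ 81.8571.
ΔQ = 81.8571 − 48 = +33.86.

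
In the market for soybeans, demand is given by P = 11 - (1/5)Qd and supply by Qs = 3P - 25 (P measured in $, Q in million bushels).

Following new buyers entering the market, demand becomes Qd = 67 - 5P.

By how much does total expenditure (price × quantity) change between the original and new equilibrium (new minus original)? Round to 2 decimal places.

+59.25

Solve the original market: 55 - 5P = 3P - 25, hence P = 10 and Q = 5.
After the shift, demand is Qd = 67 - 5P and supply is Qs = 3P - 25.
Setting them equal: 67 - 5P = 3P - 25 → 92 = 8P, so P = 11.5 and Q = 9.5.
Expenditure moves from 10×5 = 50 to 11.5×9.5 = 109.25; change = +59.25.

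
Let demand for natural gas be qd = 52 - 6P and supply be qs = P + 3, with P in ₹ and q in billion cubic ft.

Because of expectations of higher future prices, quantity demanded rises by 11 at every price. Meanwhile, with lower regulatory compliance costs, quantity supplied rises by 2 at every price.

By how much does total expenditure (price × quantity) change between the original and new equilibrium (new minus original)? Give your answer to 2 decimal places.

Initially, 52 - 6P = P + 3, so 49 = 7P and P = 7, q = 10.
The shock moves the curves to qd = 63 - 6P and qs = P + 5.
Clearing the new market: 63 - 6P = P + 5, so P = 58/7 ≈ 8.2857 and q = 93/7 ≈ 13.2857.
Expenditure moves from 7×10 = 70 to 8.2857×13.2857 = 110.0816; change = +40.08.

+40.08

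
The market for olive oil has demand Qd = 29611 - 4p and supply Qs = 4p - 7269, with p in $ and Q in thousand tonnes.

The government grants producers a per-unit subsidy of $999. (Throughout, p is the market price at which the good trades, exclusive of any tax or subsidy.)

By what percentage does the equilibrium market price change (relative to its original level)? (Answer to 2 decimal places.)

Initially, 29611 - 4p = 4p - 7269, so 36880 = 8p and p = 4610, Q = 11171.
Since sellers receive the price plus the subsidy, the effective supply curve becomes Qs = 4p - 3273.
Setting them equal: 29611 - 4p = 4p - 3273 → 32884 = 8p, so p = 4110.5 and Q = 13169.
%Δp = (4110.5 − 4610) / 4610 × 100 = -10.84%.

-10.84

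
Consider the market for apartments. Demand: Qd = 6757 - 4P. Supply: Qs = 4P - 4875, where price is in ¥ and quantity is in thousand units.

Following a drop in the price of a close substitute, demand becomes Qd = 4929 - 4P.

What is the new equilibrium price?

1225.5

Solve the original market: 6757 - 4P = 4P - 4875, hence P = 1454 and Q = 941.
With the change applied: demand Qd = 4929 - 4P, supply Qs = 4P - 4875.
Setting them equal: 4929 - 4P = 4P - 4875 → 9804 = 8P, so P = 1225.5 and Q = 27.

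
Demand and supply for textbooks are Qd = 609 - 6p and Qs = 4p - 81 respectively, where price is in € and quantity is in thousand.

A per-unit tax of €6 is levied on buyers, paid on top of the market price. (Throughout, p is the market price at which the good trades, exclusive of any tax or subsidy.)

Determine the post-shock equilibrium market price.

Before the shock: 609 - 6p = 4p - 81 ⇒ 690 = 10p ⇒ p = 69, Q = 195.
Since buyers pay the price plus the tax, the effective demand curve becomes Qd = 573 - 6p.
Equate the new curves: 573 - 6p = 4p - 81, giving 654 = 10p, p = 65.4, Q = 180.6.

65.4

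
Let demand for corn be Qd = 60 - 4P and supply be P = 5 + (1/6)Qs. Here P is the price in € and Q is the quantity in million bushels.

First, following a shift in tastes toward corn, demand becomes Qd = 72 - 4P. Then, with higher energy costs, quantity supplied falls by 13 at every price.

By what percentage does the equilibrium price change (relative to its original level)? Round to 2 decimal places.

Initially, 60 - 4P = 6P - 30, so 90 = 10P and P = 9, Q = 24.
After the shift, demand is Qd = 72 - 4P and supply is Qs = 6P - 43.
Equate the new curves: 72 - 4P = 6P - 43, giving 115 = 10P, P = 11.5, Q = 26.
%ΔP = (11.5 − 9) / 9 × 100 = +27.78%.

+27.78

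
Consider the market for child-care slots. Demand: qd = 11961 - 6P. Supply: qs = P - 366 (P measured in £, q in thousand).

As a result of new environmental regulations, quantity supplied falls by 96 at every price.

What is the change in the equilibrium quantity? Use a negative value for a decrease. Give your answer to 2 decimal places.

-82.29

Before the shock: 11961 - 6P = P - 366 ⇒ 12327 = 7P ⇒ P = 1761, q = 1395.
The shock moves the curves to qd = 11961 - 6P and qs = P - 462.
New equilibrium: 11961 - 6P = P - 462 ⇒ 12423 = 7P ⇒ P = 12423/7 ≈ 1774.7143, q = 9189/7 ≈ 1312.7143.
Δq = 1312.7143 − 1395 = -82.29.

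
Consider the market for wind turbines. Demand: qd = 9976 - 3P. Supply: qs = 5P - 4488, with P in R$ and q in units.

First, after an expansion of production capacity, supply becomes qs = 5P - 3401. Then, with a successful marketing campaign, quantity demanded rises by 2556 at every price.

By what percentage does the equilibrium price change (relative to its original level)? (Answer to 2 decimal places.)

Solve the original market: 9976 - 3P = 5P - 4488, hence P = 1808 and q = 4552.
The new curves are qd = 12532 - 3P (demand) and qs = 5P - 3401 (supply).
Setting them equal: 12532 - 3P = 5P - 3401 → 15933 = 8P, so P = 1991.625 and q = 6557.125.
%ΔP = (1991.625 − 1808) / 1808 × 100 = +10.16%.

+10.16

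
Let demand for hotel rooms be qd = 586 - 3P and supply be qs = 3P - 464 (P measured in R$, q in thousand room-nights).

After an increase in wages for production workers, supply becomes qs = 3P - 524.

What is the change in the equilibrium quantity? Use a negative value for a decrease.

-30

Solve the original market: 586 - 3P = 3P - 464, hence P = 175 and q = 61.
The shock moves the curves to qd = 586 - 3P and qs = 3P - 524.
Setting them equal: 586 - 3P = 3P - 524 → 1110 = 6P, so P = 185 and q = 31.
Δq = 31 − 61 = -30.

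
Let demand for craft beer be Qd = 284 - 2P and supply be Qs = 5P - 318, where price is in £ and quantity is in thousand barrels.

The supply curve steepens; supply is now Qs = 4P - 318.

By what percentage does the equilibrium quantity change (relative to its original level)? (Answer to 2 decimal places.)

-25.60

Before the shock: 284 - 2P = 5P - 318 ⇒ 602 = 7P ⇒ P = 86, Q = 112.
The shock moves the curves to Qd = 284 - 2P and Qs = 4P - 318.
New equilibrium: 284 - 2P = 4P - 318 ⇒ 602 = 6P ⇒ P = 301/3 ≈ 100.3333, Q = 250/3 ≈ 83.3333.
%ΔQ = (83.3333 − 112) / 112 × 100 = -25.60%.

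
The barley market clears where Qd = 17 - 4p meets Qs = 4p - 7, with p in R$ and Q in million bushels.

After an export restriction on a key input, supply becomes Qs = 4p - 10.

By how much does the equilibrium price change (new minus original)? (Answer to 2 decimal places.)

Original equilibrium: 17 - 4p = 4p - 7 gives 24 = 8p, so p = 3 and Q = 5.
The new curves are Qd = 17 - 4p (demand) and Qs = 4p - 10 (supply).
New equilibrium: 17 - 4p = 4p - 10 ⇒ 27 = 8p ⇒ p = 3.375, Q = 3.5.
Δp = 3.375 − 3 = +0.38.

+0.38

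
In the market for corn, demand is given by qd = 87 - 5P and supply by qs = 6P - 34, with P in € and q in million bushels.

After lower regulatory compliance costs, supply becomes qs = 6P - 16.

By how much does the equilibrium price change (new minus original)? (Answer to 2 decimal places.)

-1.64

Original equilibrium: 87 - 5P = 6P - 34 gives 121 = 11P, so P = 11 and q = 32.
The shock moves the curves to qd = 87 - 5P and qs = 6P - 16.
Setting them equal: 87 - 5P = 6P - 16 → 103 = 11P, so P = 103/11 ≈ 9.3636 and q = 442/11 ≈ 40.1818.
ΔP = 9.3636 − 11 = -1.64.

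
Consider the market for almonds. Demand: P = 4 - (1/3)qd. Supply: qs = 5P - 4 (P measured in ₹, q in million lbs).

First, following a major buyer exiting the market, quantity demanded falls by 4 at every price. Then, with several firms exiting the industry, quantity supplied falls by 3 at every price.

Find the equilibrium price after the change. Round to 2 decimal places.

1.88

Initially, 12 - 3P = 5P - 4, so 16 = 8P and P = 2, q = 6.
The shock moves the curves to qd = 8 - 3P and qs = 5P - 7.
Clearing the new market: 8 - 3P = 5P - 7, so P = 1.875 and q = 2.375.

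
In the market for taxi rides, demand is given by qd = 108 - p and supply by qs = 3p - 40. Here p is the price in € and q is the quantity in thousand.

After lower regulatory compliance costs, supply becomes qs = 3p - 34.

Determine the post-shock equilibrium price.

Original equilibrium: 108 - p = 3p - 40 gives 148 = 4p, so p = 37 and q = 71.
The new curves are qd = 108 - p (demand) and qs = 3p - 34 (supply).
Equate the new curves: 108 - p = 3p - 34, giving 142 = 4p, p = 35.5, q = 72.5.

35.5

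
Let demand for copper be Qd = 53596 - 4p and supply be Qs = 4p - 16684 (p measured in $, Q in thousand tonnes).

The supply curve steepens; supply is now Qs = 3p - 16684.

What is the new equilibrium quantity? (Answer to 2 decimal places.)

Solve the original market: 53596 - 4p = 4p - 16684, hence p = 8785 and Q = 18456.
After the shift, demand is Qd = 53596 - 4p and supply is Qs = 3p - 16684.
New equilibrium: 53596 - 4p = 3p - 16684 ⇒ 70280 = 7p ⇒ p = 10040, Q = 13436.

13436.00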